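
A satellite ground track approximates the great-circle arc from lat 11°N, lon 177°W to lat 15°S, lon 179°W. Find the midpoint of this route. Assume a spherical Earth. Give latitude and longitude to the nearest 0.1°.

≈ lat 2.0°S, lon 178.0°W

Convert each endpoint to a unit vector on the sphere (x = cos φ cos λ, y = cos φ sin λ, z = sin φ).
The central angle between the endpoints is δ = arccos(p₁·p₂) ≈ 0.455 rad (26.1°).
Interpolate at f = 1/2 with slerp weights a = sin((1−f)δ)/sin δ ≈ 0.513, b = sin(fδ)/sin δ ≈ 0.513.
p = a·p₁ + b·p₂ ≈ (-0.999, -0.035, -0.035); φ = arcsin(p_z) ≈ -2.00°, λ = atan2(p_y, p_x) ≈ -177.99°.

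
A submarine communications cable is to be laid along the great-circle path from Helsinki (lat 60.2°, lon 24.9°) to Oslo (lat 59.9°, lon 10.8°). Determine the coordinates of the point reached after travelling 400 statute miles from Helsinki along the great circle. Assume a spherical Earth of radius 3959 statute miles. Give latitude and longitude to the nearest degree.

≈ lat 60°, lon 13°

Write both endpoints as unit vectors p₁, p₂ with components (cos φ cos λ, cos φ sin λ, sin φ).
The central angle between the endpoints is δ = arccos(p₁·p₂) ≈ 0.123 rad (7.0°). The total great-circle distance is δ·R ≈ 0.123 × 3959 ≈ 486 mi, so the target fraction is f = 400/486 ≈ 0.823.
Interpolate at f ≈ 0.823 with slerp weights a = sin((1−f)δ)/sin δ ≈ 0.177, b = sin(fδ)/sin δ ≈ 0.824.
p = a·p₁ + b·p₂ ≈ (0.486, 0.115, 0.867); φ = arcsin(p_z) ≈ 60.06°, λ = atan2(p_y, p_x) ≈ 13.26°.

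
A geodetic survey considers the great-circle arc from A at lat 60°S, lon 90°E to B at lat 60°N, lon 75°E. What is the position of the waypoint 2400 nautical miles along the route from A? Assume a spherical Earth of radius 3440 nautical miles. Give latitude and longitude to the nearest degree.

The haversine formula gives a central angle δ ≈ 2.104 rad (120.6°) between the endpoints. The total great-circle distance is δ·R ≈ 2.104 × 3440 ≈ 7239 nmi, so the target fraction is f = 2400/7239 ≈ 0.332.
Interpolate at f ≈ 0.332 with slerp weights a = sin((1−f)δ)/sin δ ≈ 1.146, b = sin(fδ)/sin δ ≈ 0.746.
p = a·p₁ + b·p₂ ≈ (0.097, 0.933, -0.346); φ = arcsin(p_z) ≈ -20.25°, λ = atan2(p_y, p_x) ≈ 84.09°.

≈ lat 20°S, lon 84°E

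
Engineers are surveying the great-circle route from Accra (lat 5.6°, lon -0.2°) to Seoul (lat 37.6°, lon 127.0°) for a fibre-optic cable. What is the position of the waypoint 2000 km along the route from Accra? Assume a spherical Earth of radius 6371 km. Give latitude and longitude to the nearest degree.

Convert each endpoint to a unit vector on the sphere (x = cos φ cos λ, y = cos φ sin λ, z = sin φ).
The central angle between the endpoints is δ = arccos(p₁·p₂) ≈ 2.001 rad (114.7°). The total great-circle distance is δ·R ≈ 2.001 × 6371 ≈ 12749 km, so the target fraction is f = 2000/12749 ≈ 0.157.
Interpolate at f ≈ 0.157 with slerp weights a = sin((1−f)δ)/sin δ ≈ 1.093, b = sin(fδ)/sin δ ≈ 0.340.
p = a·p₁ + b·p₂ ≈ (0.926, 0.211, 0.314); φ = arcsin(p_z) ≈ 18.30°, λ = atan2(p_y, p_x) ≈ 12.85°.

≈ lat 18°, lon 13°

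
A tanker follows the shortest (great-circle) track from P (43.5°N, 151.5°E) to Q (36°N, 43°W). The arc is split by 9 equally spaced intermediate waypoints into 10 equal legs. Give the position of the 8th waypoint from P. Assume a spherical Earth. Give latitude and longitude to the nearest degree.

≈ (55°N, 49°W)

Convert each endpoint to a unit vector on the sphere (x = cos φ cos λ, y = cos φ sin λ, z = sin φ).
The central angle between the endpoints is δ = arccos(p₁·p₂) ≈ 1.735 rad (99.4°).
Interpolate at f = 8/10 with slerp weights a = sin((1−f)δ)/sin δ ≈ 0.345, b = sin(fδ)/sin δ ≈ 0.997.
p = a·p₁ + b·p₂ ≈ (0.370, -0.431, 0.823); φ = arcsin(p_z) ≈ 55.41°, λ = atan2(p_y, p_x) ≈ -49.33°.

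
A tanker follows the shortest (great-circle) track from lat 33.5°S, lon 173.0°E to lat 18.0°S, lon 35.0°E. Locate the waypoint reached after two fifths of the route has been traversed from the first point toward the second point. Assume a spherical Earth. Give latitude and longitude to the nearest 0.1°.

≈ lat 54.2°S, lon 113.6°E

From cos δ = sin φ₁ sin φ₂ + cos φ₁ cos φ₂ cos Δλ, the central angle is δ ≈ 2.003 rad (114.8°).
Interpolate at f = 2/5 with slerp weights a = sin((1−f)δ)/sin δ ≈ 1.027, b = sin(fδ)/sin δ ≈ 0.791.
p = a·p₁ + b·p₂ ≈ (-0.234, 0.536, -0.811); φ = arcsin(p_z) ≈ -54.22°, λ = atan2(p_y, p_x) ≈ 113.59°.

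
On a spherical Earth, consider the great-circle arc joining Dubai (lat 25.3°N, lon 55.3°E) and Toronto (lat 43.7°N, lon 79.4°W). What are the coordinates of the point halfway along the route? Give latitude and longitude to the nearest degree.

≈ lat 60°N, lon 3°E

From cos δ = sin φ₁ sin φ₂ + cos φ₁ cos φ₂ cos Δλ, the central angle is δ ≈ 1.736 rad (99.5°).
Interpolate at f = 1/2 with slerp weights a = sin((1−f)δ)/sin δ ≈ 0.774, b = sin(fδ)/sin δ ≈ 0.774.
p = a·p₁ + b·p₂ ≈ (0.501, 0.025, 0.865); φ = arcsin(p_z) ≈ 59.89°, λ = atan2(p_y, p_x) ≈ 2.89°.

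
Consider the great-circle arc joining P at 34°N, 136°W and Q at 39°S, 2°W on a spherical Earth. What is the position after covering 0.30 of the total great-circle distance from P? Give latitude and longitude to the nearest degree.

From cos δ = sin φ₁ sin φ₂ + cos φ₁ cos φ₂ cos Δλ, the central angle is δ ≈ 2.497 rad (143.1°).
Interpolate at f = 0.30 with slerp weights a = sin((1−f)δ)/sin δ ≈ 1.639, b = sin(fδ)/sin δ ≈ 1.134.
p = a·p₁ + b·p₂ ≈ (-0.097, -0.974, 0.203); φ = arcsin(p_z) ≈ 11.70°, λ = atan2(p_y, p_x) ≈ -95.67°.

≈ 12°N, 96°W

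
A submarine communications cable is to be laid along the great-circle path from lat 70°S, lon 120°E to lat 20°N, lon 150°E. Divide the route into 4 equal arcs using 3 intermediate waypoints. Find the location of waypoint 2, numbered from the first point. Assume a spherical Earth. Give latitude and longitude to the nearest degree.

≈ lat 26°S, lon 142°E

Write both endpoints as unit vectors p₁, p₂ with components (cos φ cos λ, cos φ sin λ, sin φ).
The central angle between the endpoints is δ = arccos(p₁·p₂) ≈ 1.614 rad (92.5°).
Interpolate at f = 2/4 with slerp weights a = sin((1−f)δ)/sin δ ≈ 0.723, b = sin(fδ)/sin δ ≈ 0.723.
p = a·p₁ + b·p₂ ≈ (-0.712, 0.554, -0.432); φ = arcsin(p_z) ≈ -25.60°, λ = atan2(p_y, p_x) ≈ 142.12°.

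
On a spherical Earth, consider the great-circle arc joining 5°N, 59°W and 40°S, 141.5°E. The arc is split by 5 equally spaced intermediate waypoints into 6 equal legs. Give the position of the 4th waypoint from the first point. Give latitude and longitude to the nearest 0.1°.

Write both endpoints as unit vectors p₁, p₂ with components (cos φ cos λ, cos φ sin λ, sin φ).
The central angle between the endpoints is δ = arccos(p₁·p₂) ≈ 2.451 rad (140.4°).
Interpolate at f = 4/6 with slerp weights a = sin((1−f)δ)/sin δ ≈ 1.144, b = sin(fδ)/sin δ ≈ 1.567.
p = a·p₁ + b·p₂ ≈ (-0.352, -0.230, -0.907); φ = arcsin(p_z) ≈ -65.13°, λ = atan2(p_y, p_x) ≈ -146.82°.

≈ 65.1°S, 146.8°W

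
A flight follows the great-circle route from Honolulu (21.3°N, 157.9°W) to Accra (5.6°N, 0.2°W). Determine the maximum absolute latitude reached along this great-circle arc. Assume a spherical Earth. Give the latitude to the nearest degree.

The great circle lies in the plane with unit normal n̂ = (p₁ × p₂)/|p₁ × p₂|.
Here n̂_z ≈ +0.619; the vertex latitude is φ_max = arccos|n̂_z| ≈ 51.8°.
Check via Clairaut: cos φ_max = |cos φ₁| · sin C = cos(21.3°)·sin(41.6°) ≈ 0.619, again giving ≈ 51.8°.

≈ 52°N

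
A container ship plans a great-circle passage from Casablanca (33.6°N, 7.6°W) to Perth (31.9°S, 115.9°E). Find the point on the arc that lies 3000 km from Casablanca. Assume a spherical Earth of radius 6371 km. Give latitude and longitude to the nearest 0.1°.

Convert each endpoint to a unit vector on the sphere (x = cos φ cos λ, y = cos φ sin λ, z = sin φ).
The central angle between the endpoints is δ = arccos(p₁·p₂) ≈ 2.322 rad (133.1°). The total great-circle distance is δ·R ≈ 2.322 × 6371 ≈ 14795 km, so the target fraction is f = 3000/14795 ≈ 0.203.
Interpolate at f ≈ 0.203 with slerp weights a = sin((1−f)δ)/sin δ ≈ 1.315, b = sin(fδ)/sin δ ≈ 0.621.
p = a·p₁ + b·p₂ ≈ (0.855, 0.329, 0.400); φ = arcsin(p_z) ≈ 23.56°, λ = atan2(p_y, p_x) ≈ 21.05°.

≈ (23.6°N, 21.1°E)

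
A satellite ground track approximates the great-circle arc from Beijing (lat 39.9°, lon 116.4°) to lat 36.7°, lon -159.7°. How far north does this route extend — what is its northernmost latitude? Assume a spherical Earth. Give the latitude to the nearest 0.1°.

The great circle lies in the plane with unit normal n̂ = (p₁ × p₂)/|p₁ × p₂|.
Here n̂_z ≈ +0.684; the vertex latitude is φ_max = arccos|n̂_z| ≈ 46.8°.

≈ 46.8°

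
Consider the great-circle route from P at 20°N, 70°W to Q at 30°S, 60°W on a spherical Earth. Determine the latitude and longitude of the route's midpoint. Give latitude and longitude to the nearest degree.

≈ 5°S, 65°W

The haversine formula gives a central angle δ ≈ 0.889 rad (50.9°) between the endpoints.
Interpolate at f = 1/2 with slerp weights a = sin((1−f)δ)/sin δ ≈ 0.554, b = sin(fδ)/sin δ ≈ 0.554.
p = a·p₁ + b·p₂ ≈ (0.418, -0.904, -0.087); φ = arcsin(p_z) ≈ -5.02°, λ = atan2(p_y, p_x) ≈ -65.20°.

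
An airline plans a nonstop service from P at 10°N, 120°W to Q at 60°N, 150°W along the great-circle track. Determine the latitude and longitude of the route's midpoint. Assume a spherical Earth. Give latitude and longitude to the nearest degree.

≈ 36°N, 130°W

Write both endpoints as unit vectors p₁, p₂ with components (cos φ cos λ, cos φ sin λ, sin φ).
The central angle between the endpoints is δ = arccos(p₁·p₂) ≈ 0.956 rad (54.8°).
Interpolate at f = 1/2 with slerp weights a = sin((1−f)δ)/sin δ ≈ 0.563, b = sin(fδ)/sin δ ≈ 0.563.
p = a·p₁ + b·p₂ ≈ (-0.521, -0.621, 0.585); φ = arcsin(p_z) ≈ 35.83°, λ = atan2(p_y, p_x) ≈ -130.00°.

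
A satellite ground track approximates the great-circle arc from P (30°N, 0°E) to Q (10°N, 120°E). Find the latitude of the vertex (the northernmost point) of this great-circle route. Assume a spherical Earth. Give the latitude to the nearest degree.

The great circle lies in the plane with unit normal n̂ = (p₁ × p₂)/|p₁ × p₂|.
Here n̂_z ≈ +0.785; the vertex latitude is φ_max = arccos|n̂_z| ≈ 38.3°.

≈ 38°N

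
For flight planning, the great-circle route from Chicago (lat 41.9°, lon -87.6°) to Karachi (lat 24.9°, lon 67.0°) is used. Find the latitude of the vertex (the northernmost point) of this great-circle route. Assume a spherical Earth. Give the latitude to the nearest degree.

The great circle lies in the plane with unit normal n̂ = (p₁ × p₂)/|p₁ × p₂|.
Here n̂_z ≈ +0.307; the vertex latitude is φ_max = arccos|n̂_z| ≈ 72.1°.

≈ 72°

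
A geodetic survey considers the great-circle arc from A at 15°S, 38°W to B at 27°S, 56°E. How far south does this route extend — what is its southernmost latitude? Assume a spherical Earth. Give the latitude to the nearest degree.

The great circle lies in the plane with unit normal n̂ = (p₁ × p₂)/|p₁ × p₂|.
Here n̂_z ≈ +0.860; the vertex latitude is φ_max = arccos|n̂_z| ≈ 30.7°.
Check via Clairaut: cos φ_max = |cos φ₁| · sin C = cos(15.0°)·sin(117.1°) ≈ 0.860, again giving ≈ 30.7°.

≈ 31°S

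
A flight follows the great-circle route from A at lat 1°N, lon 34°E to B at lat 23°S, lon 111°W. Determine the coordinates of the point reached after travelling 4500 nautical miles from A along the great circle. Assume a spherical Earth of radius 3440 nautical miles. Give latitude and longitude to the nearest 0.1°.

≈ lat 33.9°S, lon 37.1°W

From cos δ = sin φ₁ sin φ₂ + cos φ₁ cos φ₂ cos Δλ, the central angle is δ ≈ 2.435 rad (139.5°). The total great-circle distance is δ·R ≈ 2.435 × 3440 ≈ 8377 nmi, so the target fraction is f = 4500/8377 ≈ 0.537.
Interpolate at f ≈ 0.537 with slerp weights a = sin((1−f)δ)/sin δ ≈ 1.392, b = sin(fδ)/sin δ ≈ 1.488.
p = a·p₁ + b·p₂ ≈ (0.663, -0.501, -0.557); φ = arcsin(p_z) ≈ -33.85°, λ = atan2(p_y, p_x) ≈ -37.07°.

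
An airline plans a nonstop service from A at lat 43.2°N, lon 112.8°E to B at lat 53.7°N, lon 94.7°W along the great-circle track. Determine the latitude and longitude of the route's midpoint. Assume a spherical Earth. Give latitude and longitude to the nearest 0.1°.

Convert each endpoint to a unit vector on the sphere (x = cos φ cos λ, y = cos φ sin λ, z = sin φ).
The central angle between the endpoints is δ = arccos(p₁·p₂) ≈ 1.401 rad (80.3°).
Interpolate at f = 1/2 with slerp weights a = sin((1−f)δ)/sin δ ≈ 0.654, b = sin(fδ)/sin δ ≈ 0.654.
p = a·p₁ + b·p₂ ≈ (-0.216, 0.054, 0.975); φ = arcsin(p_z) ≈ 77.11°, λ = atan2(p_y, p_x) ≈ 166.09°.

≈ lat 77.1°N, lon 166.1°E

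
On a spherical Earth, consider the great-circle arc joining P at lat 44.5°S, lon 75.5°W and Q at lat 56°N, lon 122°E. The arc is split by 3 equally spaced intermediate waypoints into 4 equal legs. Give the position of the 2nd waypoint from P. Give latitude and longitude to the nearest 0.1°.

Write both endpoints as unit vectors p₁, p₂ with components (cos φ cos λ, cos φ sin λ, sin φ).
The central angle between the endpoints is δ = arccos(p₁·p₂) ≈ 2.863 rad (164.0°).
Interpolate at f = 2/4 with slerp weights a = sin((1−f)δ)/sin δ ≈ 3.602, b = sin(fδ)/sin δ ≈ 3.602.
p = a·p₁ + b·p₂ ≈ (-0.424, -0.779, 0.462); φ = arcsin(p_z) ≈ 27.49°, λ = atan2(p_y, p_x) ≈ -118.56°.

≈ lat 27.5°N, lon 118.6°W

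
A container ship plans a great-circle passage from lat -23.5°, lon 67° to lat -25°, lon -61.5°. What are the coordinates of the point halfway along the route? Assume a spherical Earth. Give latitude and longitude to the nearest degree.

Write both endpoints as unit vectors p₁, p₂ with components (cos φ cos λ, cos φ sin λ, sin φ).
The central angle between the endpoints is δ = arccos(p₁·p₂) ≈ 1.927 rad (110.4°).
Interpolate at f = 1/2 with slerp weights a = sin((1−f)δ)/sin δ ≈ 0.876, b = sin(fδ)/sin δ ≈ 0.876.
p = a·p₁ + b·p₂ ≈ (0.693, 0.042, -0.720); φ = arcsin(p_z) ≈ -46.04°, λ = atan2(p_y, p_x) ≈ 3.45°.

≈ lat -46°, lon 3°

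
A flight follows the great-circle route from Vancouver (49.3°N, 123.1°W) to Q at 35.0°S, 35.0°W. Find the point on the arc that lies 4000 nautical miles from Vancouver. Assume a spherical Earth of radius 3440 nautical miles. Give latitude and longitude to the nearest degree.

Write both endpoints as unit vectors p₁, p₂ with components (cos φ cos λ, cos φ sin λ, sin φ).
The central angle between the endpoints is δ = arccos(p₁·p₂) ≈ 2.001 rad (114.7°). The total great-circle distance is δ·R ≈ 2.001 × 3440 ≈ 6884 nmi, so the target fraction is f = 4000/6884 ≈ 0.581.
Interpolate at f ≈ 0.581 with slerp weights a = sin((1−f)δ)/sin δ ≈ 0.818, b = sin(fδ)/sin δ ≈ 1.010.
p = a·p₁ + b·p₂ ≈ (0.386, -0.921, 0.041); φ = arcsin(p_z) ≈ 2.34°, λ = atan2(p_y, p_x) ≈ -67.25°.

≈ 2°N, 67°W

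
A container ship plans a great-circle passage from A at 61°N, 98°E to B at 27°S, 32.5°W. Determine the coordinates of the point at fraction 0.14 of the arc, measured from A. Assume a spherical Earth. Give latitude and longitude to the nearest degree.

≈ 63°N, 58°E

Write both endpoints as unit vectors p₁, p₂ with components (cos φ cos λ, cos φ sin λ, sin φ).
The central angle between the endpoints is δ = arccos(p₁·p₂) ≈ 2.315 rad (132.7°).
Interpolate at f = 0.14 with slerp weights a = sin((1−f)δ)/sin δ ≈ 1.241, b = sin(fδ)/sin δ ≈ 0.433.
p = a·p₁ + b·p₂ ≈ (0.242, 0.389, 0.889); φ = arcsin(p_z) ≈ 62.76°, λ = atan2(p_y, p_x) ≈ 58.12°.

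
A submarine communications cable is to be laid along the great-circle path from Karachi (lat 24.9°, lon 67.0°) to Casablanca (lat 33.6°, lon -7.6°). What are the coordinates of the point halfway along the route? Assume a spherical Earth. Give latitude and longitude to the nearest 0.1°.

Convert each endpoint to a unit vector on the sphere (x = cos φ cos λ, y = cos φ sin λ, z = sin φ).
The central angle between the endpoints is δ = arccos(p₁·p₂) ≈ 1.122 rad (64.3°).
Interpolate at f = 1/2 with slerp weights a = sin((1−f)δ)/sin δ ≈ 0.591, b = sin(fδ)/sin δ ≈ 0.591.
p = a·p₁ + b·p₂ ≈ (0.697, 0.428, 0.575); φ = arcsin(p_z) ≈ 35.13°, λ = atan2(p_y, p_x) ≈ 31.56°.

≈ lat 35.1°, lon 31.6°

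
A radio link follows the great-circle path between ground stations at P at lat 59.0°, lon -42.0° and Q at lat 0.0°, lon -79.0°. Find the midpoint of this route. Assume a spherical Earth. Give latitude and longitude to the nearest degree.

≈ lat 31°, lon -67°

Convert each endpoint to a unit vector on the sphere (x = cos φ cos λ, y = cos φ sin λ, z = sin φ).
The central angle between the endpoints is δ = arccos(p₁·p₂) ≈ 1.147 rad (65.7°).
Interpolate at f = 1/2 with slerp weights a = sin((1−f)δ)/sin δ ≈ 0.595, b = sin(fδ)/sin δ ≈ 0.595.
p = a·p₁ + b·p₂ ≈ (0.341, -0.789, 0.510); φ = arcsin(p_z) ≈ 30.68°, λ = atan2(p_y, p_x) ≈ -66.61°.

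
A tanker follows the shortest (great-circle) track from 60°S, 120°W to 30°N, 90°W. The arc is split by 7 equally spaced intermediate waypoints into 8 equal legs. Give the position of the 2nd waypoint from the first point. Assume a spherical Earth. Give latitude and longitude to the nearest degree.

The haversine formula gives a central angle δ ≈ 1.629 rad (93.3°) between the endpoints.
Interpolate at f = 2/8 with slerp weights a = sin((1−f)δ)/sin δ ≈ 0.941, b = sin(fδ)/sin δ ≈ 0.397.
p = a·p₁ + b·p₂ ≈ (-0.235, -0.751, -0.617); φ = arcsin(p_z) ≈ -38.08°, λ = atan2(p_y, p_x) ≈ -107.39°.

≈ 38°S, 107°W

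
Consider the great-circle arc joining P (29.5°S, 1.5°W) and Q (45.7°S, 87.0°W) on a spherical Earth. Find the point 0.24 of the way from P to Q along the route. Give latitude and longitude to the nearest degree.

≈ (39°S, 17°W)

From cos δ = sin φ₁ sin φ₂ + cos φ₁ cos φ₂ cos Δλ, the central angle is δ ≈ 1.159 rad (66.4°).
Interpolate at f = 0.24 with slerp weights a = sin((1−f)δ)/sin δ ≈ 0.842, b = sin(fδ)/sin δ ≈ 0.300.
p = a·p₁ + b·p₂ ≈ (0.743, -0.228, -0.629); φ = arcsin(p_z) ≈ -38.97°, λ = atan2(p_y, p_x) ≈ -17.07°.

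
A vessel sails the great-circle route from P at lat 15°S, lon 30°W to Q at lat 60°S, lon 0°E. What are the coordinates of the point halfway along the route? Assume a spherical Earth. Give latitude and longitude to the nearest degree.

≈ lat 38°S, lon 20°W

From cos δ = sin φ₁ sin φ₂ + cos φ₁ cos φ₂ cos Δλ, the central angle is δ ≈ 0.873 rad (50.0°).
Interpolate at f = 1/2 with slerp weights a = sin((1−f)δ)/sin δ ≈ 0.552, b = sin(fδ)/sin δ ≈ 0.552.
p = a·p₁ + b·p₂ ≈ (0.737, -0.266, -0.621); φ = arcsin(p_z) ≈ -38.36°, λ = atan2(p_y, p_x) ≈ -19.87°.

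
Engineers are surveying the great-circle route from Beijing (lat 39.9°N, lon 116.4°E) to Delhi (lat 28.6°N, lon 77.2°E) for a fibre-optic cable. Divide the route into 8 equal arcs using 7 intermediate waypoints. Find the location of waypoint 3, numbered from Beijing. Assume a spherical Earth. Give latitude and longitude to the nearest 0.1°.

≈ lat 37.2°N, lon 100.4°E

The haversine formula gives a central angle δ ≈ 0.593 rad (34.0°) between the endpoints.
Interpolate at f = 3/8 with slerp weights a = sin((1−f)δ)/sin δ ≈ 0.648, b = sin(fδ)/sin δ ≈ 0.395.
p = a·p₁ + b·p₂ ≈ (-0.144, 0.783, 0.605); φ = arcsin(p_z) ≈ 37.21°, λ = atan2(p_y, p_x) ≈ 100.44°.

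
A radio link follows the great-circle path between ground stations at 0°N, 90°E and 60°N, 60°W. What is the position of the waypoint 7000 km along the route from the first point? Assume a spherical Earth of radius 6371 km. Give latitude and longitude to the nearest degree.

Write both endpoints as unit vectors p₁, p₂ with components (cos φ cos λ, cos φ sin λ, sin φ).
The central angle between the endpoints is δ = arccos(p₁·p₂) ≈ 2.019 rad (115.7°). The total great-circle distance is δ·R ≈ 2.019 × 6371 ≈ 12861 km, so the target fraction is f = 7000/12861 ≈ 0.544.
Interpolate at f ≈ 0.544 with slerp weights a = sin((1−f)δ)/sin δ ≈ 0.883, b = sin(fδ)/sin δ ≈ 0.988.
p = a·p₁ + b·p₂ ≈ (0.247, 0.455, 0.856); φ = arcsin(p_z) ≈ 58.84°, λ = atan2(p_y, p_x) ≈ 61.49°.

≈ 59°N, 61°E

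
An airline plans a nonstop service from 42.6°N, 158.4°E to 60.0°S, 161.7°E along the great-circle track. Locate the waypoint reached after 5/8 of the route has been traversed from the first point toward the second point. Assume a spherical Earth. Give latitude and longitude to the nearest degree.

≈ 22°S, 160°E

Write both endpoints as unit vectors p₁, p₂ with components (cos φ cos λ, cos φ sin λ, sin φ).
The central angle between the endpoints is δ = arccos(p₁·p₂) ≈ 1.791 rad (102.6°).
Interpolate at f = 5/8 with slerp weights a = sin((1−f)δ)/sin δ ≈ 0.638, b = sin(fδ)/sin δ ≈ 0.922.
p = a·p₁ + b·p₂ ≈ (-0.874, 0.318, -0.367); φ = arcsin(p_z) ≈ -21.53°, λ = atan2(p_y, p_x) ≈ 160.04°.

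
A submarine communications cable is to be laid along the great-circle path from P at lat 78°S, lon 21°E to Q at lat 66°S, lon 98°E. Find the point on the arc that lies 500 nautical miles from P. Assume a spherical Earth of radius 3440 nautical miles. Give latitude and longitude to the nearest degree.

≈ lat 77°S, lon 60°E

From cos δ = sin φ₁ sin φ₂ + cos φ₁ cos φ₂ cos Δλ, the central angle is δ ≈ 0.421 rad (24.1°). The total great-circle distance is δ·R ≈ 0.421 × 3440 ≈ 1449 nmi, so the target fraction is f = 500/1449 ≈ 0.345.
Interpolate at f ≈ 0.345 with slerp weights a = sin((1−f)δ)/sin δ ≈ 0.666, b = sin(fδ)/sin δ ≈ 0.354.
p = a·p₁ + b·p₂ ≈ (0.109, 0.192, -0.975); φ = arcsin(p_z) ≈ -77.22°, λ = atan2(p_y, p_x) ≈ 60.40°.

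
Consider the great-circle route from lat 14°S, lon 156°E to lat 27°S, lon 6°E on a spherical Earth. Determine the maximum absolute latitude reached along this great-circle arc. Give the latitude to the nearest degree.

The great circle lies in the plane with unit normal n̂ = (p₁ × p₂)/|p₁ × p₂|.
Here n̂_z ≈ -0.562; the vertex latitude is φ_max = arccos|n̂_z| ≈ 55.8°.

≈ 56°S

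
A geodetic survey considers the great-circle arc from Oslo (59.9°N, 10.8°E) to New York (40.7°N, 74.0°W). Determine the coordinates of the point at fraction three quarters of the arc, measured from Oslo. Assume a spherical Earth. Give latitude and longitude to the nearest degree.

≈ (50°N, 61°W)

From cos δ = sin φ₁ sin φ₂ + cos φ₁ cos φ₂ cos Δλ, the central angle is δ ≈ 0.929 rad (53.2°).
Interpolate at f = 3/4 with slerp weights a = sin((1−f)δ)/sin δ ≈ 0.287, b = sin(fδ)/sin δ ≈ 0.801.
p = a·p₁ + b·p₂ ≈ (0.309, -0.557, 0.771); φ = arcsin(p_z) ≈ 50.45°, λ = atan2(p_y, p_x) ≈ -60.98°.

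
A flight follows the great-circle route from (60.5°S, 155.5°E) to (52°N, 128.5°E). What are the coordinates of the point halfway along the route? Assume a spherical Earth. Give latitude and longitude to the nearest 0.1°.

Write both endpoints as unit vectors p₁, p₂ with components (cos φ cos λ, cos φ sin λ, sin φ).
The central angle between the endpoints is δ = arccos(p₁·p₂) ≈ 2.000 rad (114.6°).
Interpolate at f = 1/2 with slerp weights a = sin((1−f)δ)/sin δ ≈ 0.925, b = sin(fδ)/sin δ ≈ 0.925.
p = a·p₁ + b·p₂ ≈ (-0.769, 0.635, -0.076); φ = arcsin(p_z) ≈ -4.37°, λ = atan2(p_y, p_x) ≈ 140.47°.

≈ (4.4°S, 140.5°E)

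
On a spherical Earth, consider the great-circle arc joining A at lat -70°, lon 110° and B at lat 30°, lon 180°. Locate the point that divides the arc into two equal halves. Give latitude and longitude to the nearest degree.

≈ lat -23°, lon 162°

Convert each endpoint to a unit vector on the sphere (x = cos φ cos λ, y = cos φ sin λ, z = sin φ).
The central angle between the endpoints is δ = arccos(p₁·p₂) ≈ 1.948 rad (111.6°).
Interpolate at f = 1/2 with slerp weights a = sin((1−f)δ)/sin δ ≈ 0.890, b = sin(fδ)/sin δ ≈ 0.890.
p = a·p₁ + b·p₂ ≈ (-0.875, 0.286, -0.391); φ = arcsin(p_z) ≈ -23.03°, λ = atan2(p_y, p_x) ≈ 161.89°.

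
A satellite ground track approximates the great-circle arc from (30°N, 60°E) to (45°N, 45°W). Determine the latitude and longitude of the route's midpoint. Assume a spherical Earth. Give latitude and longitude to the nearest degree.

≈ (51°N, 15°E)

Write both endpoints as unit vectors p₁, p₂ with components (cos φ cos λ, cos φ sin λ, sin φ).
The central angle between the endpoints is δ = arccos(p₁·p₂) ≈ 1.374 rad (78.8°).
Interpolate at f = 1/2 with slerp weights a = sin((1−f)δ)/sin δ ≈ 0.647, b = sin(fδ)/sin δ ≈ 0.647.
p = a·p₁ + b·p₂ ≈ (0.604, 0.162, 0.781); φ = arcsin(p_z) ≈ 51.33°, λ = atan2(p_y, p_x) ≈ 15.00°.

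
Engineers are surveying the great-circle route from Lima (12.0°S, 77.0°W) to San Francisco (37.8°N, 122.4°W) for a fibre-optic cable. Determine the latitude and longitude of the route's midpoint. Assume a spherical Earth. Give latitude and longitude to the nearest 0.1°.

From cos δ = sin φ₁ sin φ₂ + cos φ₁ cos φ₂ cos Δλ, the central angle is δ ≈ 1.143 rad (65.5°).
Interpolate at f = 1/2 with slerp weights a = sin((1−f)δ)/sin δ ≈ 0.594, b = sin(fδ)/sin δ ≈ 0.594.
p = a·p₁ + b·p₂ ≈ (-0.121, -0.963, 0.241); φ = arcsin(p_z) ≈ 13.93°, λ = atan2(p_y, p_x) ≈ -97.15°.

≈ (13.9°N, 97.2°W)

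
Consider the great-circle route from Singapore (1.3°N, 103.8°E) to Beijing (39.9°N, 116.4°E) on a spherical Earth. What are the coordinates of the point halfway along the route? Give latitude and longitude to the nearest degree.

Convert each endpoint to a unit vector on the sphere (x = cos φ cos λ, y = cos φ sin λ, z = sin φ).
The central angle between the endpoints is δ = arccos(p₁·p₂) ≈ 0.703 rad (40.3°).
Interpolate at f = 1/2 with slerp weights a = sin((1−f)δ)/sin δ ≈ 0.533, b = sin(fδ)/sin δ ≈ 0.533.
p = a·p₁ + b·p₂ ≈ (-0.309, 0.883, 0.354); φ = arcsin(p_z) ≈ 20.71°, λ = atan2(p_y, p_x) ≈ 109.27°.

≈ 21°N, 109°E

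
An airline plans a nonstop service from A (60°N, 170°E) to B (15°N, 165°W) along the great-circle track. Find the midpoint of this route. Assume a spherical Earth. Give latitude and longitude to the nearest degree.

≈ (38°N, 173°W)

Convert each endpoint to a unit vector on the sphere (x = cos φ cos λ, y = cos φ sin λ, z = sin φ).
The central angle between the endpoints is δ = arccos(p₁·p₂) ≈ 0.848 rad (48.6°).
Interpolate at f = 1/2 with slerp weights a = sin((1−f)δ)/sin δ ≈ 0.549, b = sin(fδ)/sin δ ≈ 0.549.
p = a·p₁ + b·p₂ ≈ (-0.782, -0.090, 0.617); φ = arcsin(p_z) ≈ 38.10°, λ = atan2(p_y, p_x) ≈ -173.47°.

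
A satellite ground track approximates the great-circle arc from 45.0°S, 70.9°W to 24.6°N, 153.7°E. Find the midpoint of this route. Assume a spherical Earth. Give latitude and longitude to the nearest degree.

≈ 24°S, 156°W

Convert each endpoint to a unit vector on the sphere (x = cos φ cos λ, y = cos φ sin λ, z = sin φ).
The central angle between the endpoints is δ = arccos(p₁·p₂) ≈ 2.422 rad (138.8°).
Interpolate at f = 1/2 with slerp weights a = sin((1−f)δ)/sin δ ≈ 1.420, b = sin(fδ)/sin δ ≈ 1.420.
p = a·p₁ + b·p₂ ≈ (-0.829, -0.377, -0.413); φ = arcsin(p_z) ≈ -24.40°, λ = atan2(p_y, p_x) ≈ -155.56°.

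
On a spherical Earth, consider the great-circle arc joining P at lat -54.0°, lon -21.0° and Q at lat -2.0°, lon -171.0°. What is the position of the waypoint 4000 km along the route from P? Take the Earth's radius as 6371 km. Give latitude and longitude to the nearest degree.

≈ lat -70°, lon -97°

Convert each endpoint to a unit vector on the sphere (x = cos φ cos λ, y = cos φ sin λ, z = sin φ).
The central angle between the endpoints is δ = arccos(p₁·p₂) ≈ 2.072 rad (118.7°). The total great-circle distance is δ·R ≈ 2.072 × 6371 ≈ 13201 km, so the target fraction is f = 4000/13201 ≈ 0.303.
Interpolate at f ≈ 0.303 with slerp weights a = sin((1−f)δ)/sin δ ≈ 1.131, b = sin(fδ)/sin δ ≈ 0.670.
p = a·p₁ + b·p₂ ≈ (-0.040, -0.343, -0.938); φ = arcsin(p_z) ≈ -69.80°, λ = atan2(p_y, p_x) ≈ -96.72°.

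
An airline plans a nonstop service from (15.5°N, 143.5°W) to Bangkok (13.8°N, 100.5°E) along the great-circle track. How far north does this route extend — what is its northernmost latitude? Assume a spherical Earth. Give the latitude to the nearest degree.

The great circle lies in the plane with unit normal n̂ = (p₁ × p₂)/|p₁ × p₂|.
Here n̂_z ≈ -0.897; the vertex latitude is φ_max = arccos|n̂_z| ≈ 26.3°.

≈ 26°N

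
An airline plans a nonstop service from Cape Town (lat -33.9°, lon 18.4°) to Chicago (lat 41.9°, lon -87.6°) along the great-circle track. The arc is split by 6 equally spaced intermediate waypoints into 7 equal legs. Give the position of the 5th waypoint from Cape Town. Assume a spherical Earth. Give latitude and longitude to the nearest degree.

Convert each endpoint to a unit vector on the sphere (x = cos φ cos λ, y = cos φ sin λ, z = sin φ).
The central angle between the endpoints is δ = arccos(p₁·p₂) ≈ 2.145 rad (122.9°).
Interpolate at f = 5/7 with slerp weights a = sin((1−f)δ)/sin δ ≈ 0.685, b = sin(fδ)/sin δ ≈ 1.190.
p = a·p₁ + b·p₂ ≈ (0.576, -0.705, 0.413); φ = arcsin(p_z) ≈ 24.37°, λ = atan2(p_y, p_x) ≈ -50.75°.

≈ lat 24°, lon -51°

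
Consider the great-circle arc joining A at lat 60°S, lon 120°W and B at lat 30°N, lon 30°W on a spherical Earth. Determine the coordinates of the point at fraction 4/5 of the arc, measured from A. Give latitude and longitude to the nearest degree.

≈ lat 10°N, lon 43°W

The haversine formula gives a central angle δ ≈ 2.019 rad (115.7°) between the endpoints.
Interpolate at f = 4/5 with slerp weights a = sin((1−f)δ)/sin δ ≈ 0.436, b = sin(fδ)/sin δ ≈ 1.108.
p = a·p₁ + b·p₂ ≈ (0.722, -0.669, 0.177); φ = arcsin(p_z) ≈ 10.18°, λ = atan2(p_y, p_x) ≈ -42.79°.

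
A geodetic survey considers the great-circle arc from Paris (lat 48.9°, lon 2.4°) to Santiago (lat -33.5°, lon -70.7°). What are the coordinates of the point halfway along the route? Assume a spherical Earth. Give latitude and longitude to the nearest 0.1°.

Convert each endpoint to a unit vector on the sphere (x = cos φ cos λ, y = cos φ sin λ, z = sin φ).
The central angle between the endpoints is δ = arccos(p₁·p₂) ≈ 1.830 rad (104.9°).
Interpolate at f = 1/2 with slerp weights a = sin((1−f)δ)/sin δ ≈ 0.820, b = sin(fδ)/sin δ ≈ 0.820.
p = a·p₁ + b·p₂ ≈ (0.765, -0.623, 0.165); φ = arcsin(p_z) ≈ 9.52°, λ = atan2(p_y, p_x) ≈ -39.16°.

≈ lat 9.5°, lon -39.2°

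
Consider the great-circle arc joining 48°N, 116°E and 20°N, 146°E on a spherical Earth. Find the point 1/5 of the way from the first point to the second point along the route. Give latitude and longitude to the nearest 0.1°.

From cos δ = sin φ₁ sin φ₂ + cos φ₁ cos φ₂ cos Δλ, the central angle is δ ≈ 0.646 rad (37.0°).
Interpolate at f = 1/5 with slerp weights a = sin((1−f)δ)/sin δ ≈ 0.821, b = sin(fδ)/sin δ ≈ 0.214.
p = a·p₁ + b·p₂ ≈ (-0.407, 0.606, 0.683); φ = arcsin(p_z) ≈ 43.09°, λ = atan2(p_y, p_x) ≈ 123.91°.

≈ 43.1°N, 123.9°E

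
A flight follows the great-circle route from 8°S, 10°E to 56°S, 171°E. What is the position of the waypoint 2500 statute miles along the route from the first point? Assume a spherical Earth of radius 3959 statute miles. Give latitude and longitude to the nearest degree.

From cos δ = sin φ₁ sin φ₂ + cos φ₁ cos φ₂ cos Δλ, the central angle is δ ≈ 1.991 rad (114.1°). The total great-circle distance is δ·R ≈ 1.991 × 3959 ≈ 7883 mi, so the target fraction is f = 2500/7883 ≈ 0.317.
Interpolate at f ≈ 0.317 with slerp weights a = sin((1−f)δ)/sin δ ≈ 1.071, b = sin(fδ)/sin δ ≈ 0.647.
p = a·p₁ + b·p₂ ≈ (0.687, 0.241, -0.685); φ = arcsin(p_z) ≈ -43.25°, λ = atan2(p_y, p_x) ≈ 19.30°.

≈ 43°S, 19°E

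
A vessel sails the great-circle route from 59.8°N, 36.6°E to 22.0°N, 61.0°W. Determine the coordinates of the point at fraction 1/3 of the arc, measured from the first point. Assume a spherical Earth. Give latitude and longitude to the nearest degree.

The haversine formula gives a central angle δ ≈ 1.306 rad (74.8°) between the endpoints.
Interpolate at f = 1/3 with slerp weights a = sin((1−f)δ)/sin δ ≈ 0.792, b = sin(fδ)/sin δ ≈ 0.437.
p = a·p₁ + b·p₂ ≈ (0.516, -0.117, 0.848); φ = arcsin(p_z) ≈ 58.04°, λ = atan2(p_y, p_x) ≈ -12.73°.

≈ 58°N, 13°W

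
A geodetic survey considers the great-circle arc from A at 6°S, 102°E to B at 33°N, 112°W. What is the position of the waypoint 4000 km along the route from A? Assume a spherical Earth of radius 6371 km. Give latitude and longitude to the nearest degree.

≈ 19°N, 128°E

From cos δ = sin φ₁ sin φ₂ + cos φ₁ cos φ₂ cos Δλ, the central angle is δ ≈ 2.416 rad (138.5°). The total great-circle distance is δ·R ≈ 2.416 × 6371 ≈ 15395 km, so the target fraction is f = 4000/15395 ≈ 0.260.
Interpolate at f ≈ 0.260 with slerp weights a = sin((1−f)δ)/sin δ ≈ 1.472, b = sin(fδ)/sin δ ≈ 0.886.
p = a·p₁ + b·p₂ ≈ (-0.583, 0.743, 0.328); φ = arcsin(p_z) ≈ 19.18°, λ = atan2(p_y, p_x) ≈ 128.09°.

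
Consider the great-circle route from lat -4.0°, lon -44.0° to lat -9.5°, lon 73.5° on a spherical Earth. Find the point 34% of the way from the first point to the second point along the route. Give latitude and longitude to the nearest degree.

≈ lat -11°, lon -5°

Convert each endpoint to a unit vector on the sphere (x = cos φ cos λ, y = cos φ sin λ, z = sin φ).
The central angle between the endpoints is δ = arccos(p₁·p₂) ≈ 2.030 rad (116.3°).
Interpolate at f = 0.34 with slerp weights a = sin((1−f)δ)/sin δ ≈ 1.086, b = sin(fδ)/sin δ ≈ 0.710.
p = a·p₁ + b·p₂ ≈ (0.978, -0.081, -0.193); φ = arcsin(p_z) ≈ -11.12°, λ = atan2(p_y, p_x) ≈ -4.73°.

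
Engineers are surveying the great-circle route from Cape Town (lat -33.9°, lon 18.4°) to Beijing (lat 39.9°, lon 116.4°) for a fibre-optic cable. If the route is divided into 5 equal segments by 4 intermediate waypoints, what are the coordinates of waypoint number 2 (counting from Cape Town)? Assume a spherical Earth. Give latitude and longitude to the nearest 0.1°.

≈ lat -3.7°, lon 56.6°

Write both endpoints as unit vectors p₁, p₂ with components (cos φ cos λ, cos φ sin λ, sin φ).
The central angle between the endpoints is δ = arccos(p₁·p₂) ≈ 2.034 rad (116.5°).
Interpolate at f = 2/5 with slerp weights a = sin((1−f)δ)/sin δ ≈ 1.050, b = sin(fδ)/sin δ ≈ 0.812.
p = a·p₁ + b·p₂ ≈ (0.550, 0.833, -0.064); φ = arcsin(p_z) ≈ -3.70°, λ = atan2(p_y, p_x) ≈ 56.58°.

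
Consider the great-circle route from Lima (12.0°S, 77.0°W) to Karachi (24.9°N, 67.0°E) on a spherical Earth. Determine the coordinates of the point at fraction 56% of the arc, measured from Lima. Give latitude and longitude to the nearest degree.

≈ 23°N, 3°W

Convert each endpoint to a unit vector on the sphere (x = cos φ cos λ, y = cos φ sin λ, z = sin φ).
The central angle between the endpoints is δ = arccos(p₁·p₂) ≈ 2.507 rad (143.6°).
Interpolate at f = 0.56 with slerp weights a = sin((1−f)δ)/sin δ ≈ 1.506, b = sin(fδ)/sin δ ≈ 1.663.
p = a·p₁ + b·p₂ ≈ (0.921, -0.046, 0.387); φ = arcsin(p_z) ≈ 22.79°, λ = atan2(p_y, p_x) ≈ -2.87°.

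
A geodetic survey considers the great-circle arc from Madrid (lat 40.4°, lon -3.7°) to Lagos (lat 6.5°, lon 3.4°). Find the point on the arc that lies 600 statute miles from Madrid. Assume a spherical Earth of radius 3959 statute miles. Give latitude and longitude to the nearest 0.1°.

Convert each endpoint to a unit vector on the sphere (x = cos φ cos λ, y = cos φ sin λ, z = sin φ).
The central angle between the endpoints is δ = arccos(p₁·p₂) ≈ 0.602 rad (34.5°). The total great-circle distance is δ·R ≈ 0.602 × 3959 ≈ 2383 mi, so the target fraction is f = 600/2383 ≈ 0.252.
Interpolate at f ≈ 0.252 with slerp weights a = sin((1−f)δ)/sin δ ≈ 0.769, b = sin(fδ)/sin δ ≈ 0.267.
p = a·p₁ + b·p₂ ≈ (0.849, -0.022, 0.528); φ = arcsin(p_z) ≈ 31.90°, λ = atan2(p_y, p_x) ≈ -1.49°.

≈ lat 31.9°, lon -1.5°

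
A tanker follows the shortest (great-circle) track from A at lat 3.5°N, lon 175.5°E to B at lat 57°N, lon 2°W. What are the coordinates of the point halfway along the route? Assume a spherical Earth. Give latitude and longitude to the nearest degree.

Convert each endpoint to a unit vector on the sphere (x = cos φ cos λ, y = cos φ sin λ, z = sin φ).
The central angle between the endpoints is δ = arccos(p₁·p₂) ≈ 2.085 rad (119.5°).
Interpolate at f = 1/2 with slerp weights a = sin((1−f)δ)/sin δ ≈ 0.992, b = sin(fδ)/sin δ ≈ 0.992.
p = a·p₁ + b·p₂ ≈ (-0.447, 0.059, 0.893); φ = arcsin(p_z) ≈ 63.19°, λ = atan2(p_y, p_x) ≈ 172.50°.

≈ lat 63°N, lon 173°E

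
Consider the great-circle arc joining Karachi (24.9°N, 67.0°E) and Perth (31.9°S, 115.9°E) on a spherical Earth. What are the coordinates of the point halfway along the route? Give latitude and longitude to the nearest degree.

Write both endpoints as unit vectors p₁, p₂ with components (cos φ cos λ, cos φ sin λ, sin φ).
The central angle between the endpoints is δ = arccos(p₁·p₂) ≈ 1.283 rad (73.5°).
Interpolate at f = 1/2 with slerp weights a = sin((1−f)δ)/sin δ ≈ 0.624, b = sin(fδ)/sin δ ≈ 0.624.
p = a·p₁ + b·p₂ ≈ (-0.010, 0.998, -0.067); φ = arcsin(p_z) ≈ -3.84°, λ = atan2(p_y, p_x) ≈ 90.59°.

≈ 4°S, 91°E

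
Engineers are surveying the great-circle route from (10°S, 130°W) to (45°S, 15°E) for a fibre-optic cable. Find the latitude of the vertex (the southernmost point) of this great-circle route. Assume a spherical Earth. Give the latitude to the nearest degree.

The great circle lies in the plane with unit normal n̂ = (p₁ × p₂)/|p₁ × p₂|.
Here n̂_z ≈ +0.447; the vertex latitude is φ_max = arccos|n̂_z| ≈ 63.5°.
Check via Clairaut: cos φ_max = |cos φ₁| · sin C = cos(10.0°)·sin(153.0°) ≈ 0.447, again giving ≈ 63.5°.

≈ 63°S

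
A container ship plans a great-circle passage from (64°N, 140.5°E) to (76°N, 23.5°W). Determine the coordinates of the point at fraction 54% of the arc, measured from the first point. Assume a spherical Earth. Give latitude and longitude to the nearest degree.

Convert each endpoint to a unit vector on the sphere (x = cos φ cos λ, y = cos φ sin λ, z = sin φ).
The central angle between the endpoints is δ = arccos(p₁·p₂) ≈ 0.692 rad (39.6°).
Interpolate at f = 0.54 with slerp weights a = sin((1−f)δ)/sin δ ≈ 0.490, b = sin(fδ)/sin δ ≈ 0.572.
p = a·p₁ + b·p₂ ≈ (-0.039, 0.082, 0.996); φ = arcsin(p_z) ≈ 84.81°, λ = atan2(p_y, p_x) ≈ 115.54°.

≈ (85°N, 116°E)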